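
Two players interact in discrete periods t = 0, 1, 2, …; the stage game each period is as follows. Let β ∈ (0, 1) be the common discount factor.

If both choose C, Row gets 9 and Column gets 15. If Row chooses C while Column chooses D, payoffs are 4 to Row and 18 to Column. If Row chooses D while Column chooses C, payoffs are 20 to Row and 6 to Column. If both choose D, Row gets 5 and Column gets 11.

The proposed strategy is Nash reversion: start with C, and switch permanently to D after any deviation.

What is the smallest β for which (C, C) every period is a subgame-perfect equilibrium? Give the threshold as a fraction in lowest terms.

Row: cooperation gives 9 each period; deviation gives 20 once then 5 forever.
  9/(1−β) ≥ 20 + 5β/(1−β) ⇒ β ≥ 11/15.
Column: cooperation gives 15 each period; deviation gives 18 once then 11 forever.
  β ≥ 3/7.
Both must hold, so the binding constraint is Row's: β ≥ 11/15.

11/15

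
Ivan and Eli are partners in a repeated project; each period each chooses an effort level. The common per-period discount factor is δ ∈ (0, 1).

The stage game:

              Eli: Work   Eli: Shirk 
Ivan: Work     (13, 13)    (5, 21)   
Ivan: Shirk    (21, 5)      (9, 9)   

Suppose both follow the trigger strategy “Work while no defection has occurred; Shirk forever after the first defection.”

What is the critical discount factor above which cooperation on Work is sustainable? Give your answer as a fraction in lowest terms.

13/(1−δ) ≥ 21 + 9δ/(1−δ)
13 ≥ 21 − 12δ
δ ≥ 8/12 = 2/3.

2/3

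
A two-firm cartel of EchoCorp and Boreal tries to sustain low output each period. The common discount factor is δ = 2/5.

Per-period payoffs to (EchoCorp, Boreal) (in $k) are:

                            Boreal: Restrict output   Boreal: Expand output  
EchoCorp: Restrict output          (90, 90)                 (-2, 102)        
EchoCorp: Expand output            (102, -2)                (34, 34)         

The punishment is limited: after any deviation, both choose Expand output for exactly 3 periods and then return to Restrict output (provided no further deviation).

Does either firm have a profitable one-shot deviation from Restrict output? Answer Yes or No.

No

A one-shot deviation gives 102 now, then 34 for 3 periods, then back to 90.
Gain from deviating: (102−90) today; loss: (90−34) in each of the next 3 periods.
No-deviation condition: (90−34)(δ+…+δ^3) ≥ 102−90, i.e. δ+…+δ^3 ≥ 3/14.
At δ = 2/5: δ+…+δ^3 = 0.6240 ≥ 0.2143.
So cooperation is sustainable.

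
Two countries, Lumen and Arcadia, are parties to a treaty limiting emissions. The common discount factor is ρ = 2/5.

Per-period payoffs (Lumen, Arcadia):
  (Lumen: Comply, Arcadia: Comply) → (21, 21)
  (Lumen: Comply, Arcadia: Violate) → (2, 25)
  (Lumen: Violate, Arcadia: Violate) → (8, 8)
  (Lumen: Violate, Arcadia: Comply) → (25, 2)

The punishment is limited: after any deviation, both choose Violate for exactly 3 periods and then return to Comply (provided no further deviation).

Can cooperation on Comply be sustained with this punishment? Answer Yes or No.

Comparing payoff streams over the 4 periods until play realigns: cooperate → 21(1+ρ+…+ρ^3); deviate → 25 + 8(ρ+…+ρ^3).
Cooperation is sustained iff (21−8)(ρ+…+ρ^3) ≥ 25−21.
ρ+…+ρ^3 = 2/5·(1−(2/5)^3)/(1−2/5) = 0.6240, and (25−21)/(21−8) = 0.3077.
0.6240 ≥ 0.3077, so cooperation is sustainable.

Yes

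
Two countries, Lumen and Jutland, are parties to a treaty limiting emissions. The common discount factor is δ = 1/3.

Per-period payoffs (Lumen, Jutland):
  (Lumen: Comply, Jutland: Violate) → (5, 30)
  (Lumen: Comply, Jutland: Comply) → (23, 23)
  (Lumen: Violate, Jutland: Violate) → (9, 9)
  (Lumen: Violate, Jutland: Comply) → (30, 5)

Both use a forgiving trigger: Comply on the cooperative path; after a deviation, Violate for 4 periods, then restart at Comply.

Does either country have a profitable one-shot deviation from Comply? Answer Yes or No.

Yes

IC: δ+…+δ^4 ≥ (30−23)/(23−9) = 1/2.
At δ = 1/3: partial sum = 0.4938 < 0.5000. Cooperation not sustainable.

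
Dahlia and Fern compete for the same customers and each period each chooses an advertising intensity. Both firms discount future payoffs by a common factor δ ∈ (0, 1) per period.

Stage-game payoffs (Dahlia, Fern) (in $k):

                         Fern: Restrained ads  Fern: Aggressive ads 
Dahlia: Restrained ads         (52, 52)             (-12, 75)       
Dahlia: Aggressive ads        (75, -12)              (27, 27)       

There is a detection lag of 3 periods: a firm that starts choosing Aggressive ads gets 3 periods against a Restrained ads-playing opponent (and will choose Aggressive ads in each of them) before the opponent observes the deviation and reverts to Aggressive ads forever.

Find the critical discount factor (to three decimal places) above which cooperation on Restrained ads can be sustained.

The best deviation is to choose Aggressive ads for all 3 undetected periods, earning 75 each, then 27 forever once detected.
Deviation value: 75(1−δ^3)/(1−δ) + 27δ^3/(1−δ); cooperation value: 52/(1−δ).
IC: 52 ≥ 75(1−δ^3) + 27δ^3 = 75 − 48δ^3.
So δ^3 ≥ 23/48, giving δ ≥ (23/48)^(1/3) ≈ 0.783.

0.783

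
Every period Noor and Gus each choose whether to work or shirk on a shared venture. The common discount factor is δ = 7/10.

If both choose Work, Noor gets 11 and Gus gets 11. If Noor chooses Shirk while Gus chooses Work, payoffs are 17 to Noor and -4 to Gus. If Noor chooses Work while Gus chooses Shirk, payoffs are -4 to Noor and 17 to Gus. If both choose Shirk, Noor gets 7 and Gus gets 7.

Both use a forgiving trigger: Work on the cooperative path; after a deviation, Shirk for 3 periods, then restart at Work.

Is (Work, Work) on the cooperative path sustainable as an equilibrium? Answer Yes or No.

Yes

A one-shot deviation gives 17 now, then 7 for 3 periods, then back to 11.
Gain from deviating: (17−11) today; loss: (11−7) in each of the next 3 periods.
No-deviation condition: (11−7)(δ+…+δ^3) ≥ 17−11, i.e. δ+…+δ^3 ≥ 3/2.
At δ = 7/10: δ+…+δ^3 = 1.5330 ≥ 1.5000.
So cooperation is sustainable.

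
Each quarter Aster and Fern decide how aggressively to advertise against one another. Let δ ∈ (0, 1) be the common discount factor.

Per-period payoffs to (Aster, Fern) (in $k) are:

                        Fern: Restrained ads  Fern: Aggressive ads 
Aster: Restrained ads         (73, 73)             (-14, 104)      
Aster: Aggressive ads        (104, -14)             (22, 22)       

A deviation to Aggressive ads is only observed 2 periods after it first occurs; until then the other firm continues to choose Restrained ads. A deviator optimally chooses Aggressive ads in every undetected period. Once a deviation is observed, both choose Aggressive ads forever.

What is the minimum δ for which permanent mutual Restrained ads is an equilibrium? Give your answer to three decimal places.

0.615

A deviator earns 104 for 2 periods, then 22 forever; cooperating earns 73 forever. Multiplying the IC by (1−δ):
73 ≥ 104(1−δ^2) + 22δ^2, so 82·δ^2 ≥ 31 and δ^2 ≥ 31/82.
δ ≥ (31/82)^(1/2) ≈ 0.615.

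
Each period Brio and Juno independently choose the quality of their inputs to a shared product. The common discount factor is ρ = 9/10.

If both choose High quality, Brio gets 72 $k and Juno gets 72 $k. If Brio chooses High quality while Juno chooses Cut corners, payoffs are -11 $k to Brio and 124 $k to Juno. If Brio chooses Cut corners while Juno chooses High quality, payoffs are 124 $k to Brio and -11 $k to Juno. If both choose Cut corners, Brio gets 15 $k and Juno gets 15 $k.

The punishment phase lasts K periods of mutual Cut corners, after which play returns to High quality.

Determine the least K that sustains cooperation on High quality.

IC: ρ(1−ρ^K)/(1−ρ) ≥ (124−72)/(72−15) = 52/57.
With ρ = 9/10: need 1 − ρ^K ≥ 52/57·(1−9/10)/(9/10), i.e. ρ^K ≤ 0.8986.
Since (9/10)^1 = 0.9000 and (9/10)^2 = 0.8100, the smallest such K is 2.

2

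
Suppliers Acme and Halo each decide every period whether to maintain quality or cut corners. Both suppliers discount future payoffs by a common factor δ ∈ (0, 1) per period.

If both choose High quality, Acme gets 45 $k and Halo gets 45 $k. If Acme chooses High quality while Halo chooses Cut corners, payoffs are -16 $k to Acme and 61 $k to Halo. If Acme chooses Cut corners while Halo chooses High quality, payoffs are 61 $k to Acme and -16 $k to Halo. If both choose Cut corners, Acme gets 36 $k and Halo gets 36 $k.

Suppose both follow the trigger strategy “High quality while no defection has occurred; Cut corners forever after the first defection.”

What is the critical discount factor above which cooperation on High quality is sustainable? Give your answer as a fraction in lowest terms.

Under grim trigger the critical discount factor is (T−C)/(T−P) with T = 61, C = 45, P = 36.
δ* = (61−45)/(61−36) = 16/25.

16/25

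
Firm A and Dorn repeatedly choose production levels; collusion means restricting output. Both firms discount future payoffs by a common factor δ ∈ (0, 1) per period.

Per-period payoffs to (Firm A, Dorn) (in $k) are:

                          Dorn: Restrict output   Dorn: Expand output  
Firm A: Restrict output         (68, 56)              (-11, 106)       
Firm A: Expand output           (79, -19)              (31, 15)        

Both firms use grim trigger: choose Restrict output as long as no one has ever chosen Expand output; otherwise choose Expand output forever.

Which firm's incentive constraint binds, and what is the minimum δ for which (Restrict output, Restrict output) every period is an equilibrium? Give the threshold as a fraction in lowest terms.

For Firm A: deviation gain 79−68 = 11, per-period punishment loss 68−31 = 37. IC gives δ ≥ 11/48.
For Dorn: gain 50, loss 41 per period, so δ ≥ 50/91.
The tighter constraint is Dorn's, so cooperation needs δ ≥ 50/91.

Dorn; δ ≥ 50/91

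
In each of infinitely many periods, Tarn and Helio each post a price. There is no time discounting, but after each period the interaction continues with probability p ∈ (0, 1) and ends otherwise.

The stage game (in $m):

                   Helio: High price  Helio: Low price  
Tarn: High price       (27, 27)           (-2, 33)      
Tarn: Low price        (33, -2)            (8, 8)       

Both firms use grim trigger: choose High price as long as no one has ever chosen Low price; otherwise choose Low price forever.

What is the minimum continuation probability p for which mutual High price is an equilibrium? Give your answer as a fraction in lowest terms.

Expected cooperation value is 27 + p·27 + p²·27 + … = 27/(1−p); deviation gives 33 + p·8/(1−p).
27 ≥ 33(1−p) + 8p ⇒ 25p ≥ 6 ⇒ p ≥ 6/25.

6/25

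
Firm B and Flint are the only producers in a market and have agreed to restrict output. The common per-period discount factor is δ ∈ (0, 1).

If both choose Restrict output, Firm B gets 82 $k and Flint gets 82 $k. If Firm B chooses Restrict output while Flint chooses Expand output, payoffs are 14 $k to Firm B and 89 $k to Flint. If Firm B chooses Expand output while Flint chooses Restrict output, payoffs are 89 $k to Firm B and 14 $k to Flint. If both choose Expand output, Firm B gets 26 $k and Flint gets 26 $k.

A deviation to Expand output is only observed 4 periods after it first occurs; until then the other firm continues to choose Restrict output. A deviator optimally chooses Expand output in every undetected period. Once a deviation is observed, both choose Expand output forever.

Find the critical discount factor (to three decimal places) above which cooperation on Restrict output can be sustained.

0.577

A deviator earns 89 for 4 periods, then 26 forever; cooperating earns 82 forever. Multiplying the IC by (1−δ):
82 ≥ 89(1−δ^4) + 26δ^4, so 63·δ^4 ≥ 7 and δ^4 ≥ 1/9.
δ ≥ (1/9)^(1/4) ≈ 0.577.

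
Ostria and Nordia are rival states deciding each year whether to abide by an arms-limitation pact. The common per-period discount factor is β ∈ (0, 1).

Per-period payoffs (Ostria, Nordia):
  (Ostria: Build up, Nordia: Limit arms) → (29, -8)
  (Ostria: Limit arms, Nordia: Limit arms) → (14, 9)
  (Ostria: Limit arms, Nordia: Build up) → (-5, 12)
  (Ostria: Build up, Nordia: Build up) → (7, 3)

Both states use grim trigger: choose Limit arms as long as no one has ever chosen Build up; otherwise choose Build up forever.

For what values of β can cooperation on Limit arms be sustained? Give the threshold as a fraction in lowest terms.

15/22

Ostria: cooperation gives 14 each period; deviation gives 29 once then 7 forever.
  14/(1−β) ≥ 29 + 7β/(1−β) ⇒ β ≥ 15/22.
Nordia: cooperation gives 9 each period; deviation gives 12 once then 3 forever.
  β ≥ 3/9 = 1/3.
Both must hold, so the binding constraint is Ostria's: β ≥ 15/22.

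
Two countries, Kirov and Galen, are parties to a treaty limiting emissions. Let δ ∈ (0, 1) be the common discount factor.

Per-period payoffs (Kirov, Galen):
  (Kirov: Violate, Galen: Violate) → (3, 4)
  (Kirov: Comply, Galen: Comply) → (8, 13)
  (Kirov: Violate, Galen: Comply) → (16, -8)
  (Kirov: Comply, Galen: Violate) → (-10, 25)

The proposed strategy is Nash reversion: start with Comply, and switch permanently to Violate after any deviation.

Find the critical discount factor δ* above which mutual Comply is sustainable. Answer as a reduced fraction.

8/13

For Kirov: deviation gain 16−8 = 8, per-period punishment loss 8−3 = 5. IC gives δ ≥ 8/13.
For Galen: gain 12, loss 9 per period, so δ ≥ 12/21 = 4/7.
The tighter constraint is Kirov's, so cooperation needs δ ≥ 8/13.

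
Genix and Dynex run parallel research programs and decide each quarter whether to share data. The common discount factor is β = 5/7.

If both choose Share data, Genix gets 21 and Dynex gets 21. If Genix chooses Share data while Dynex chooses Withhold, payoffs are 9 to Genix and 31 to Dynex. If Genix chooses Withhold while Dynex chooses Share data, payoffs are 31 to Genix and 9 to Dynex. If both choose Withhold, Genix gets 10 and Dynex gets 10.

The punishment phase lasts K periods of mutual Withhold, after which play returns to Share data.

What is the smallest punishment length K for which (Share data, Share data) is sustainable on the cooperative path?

Need Σ_{k=1}^{K} β^k ≥ (31−21)/(21−10) = 0.9091 at β = 5/7.
At K = 1 the sum is 0.7143 < 0.9091; at K = 2 it is 1.2245 ≥ 0.9091.
So the minimum punishment length is K = 2.

2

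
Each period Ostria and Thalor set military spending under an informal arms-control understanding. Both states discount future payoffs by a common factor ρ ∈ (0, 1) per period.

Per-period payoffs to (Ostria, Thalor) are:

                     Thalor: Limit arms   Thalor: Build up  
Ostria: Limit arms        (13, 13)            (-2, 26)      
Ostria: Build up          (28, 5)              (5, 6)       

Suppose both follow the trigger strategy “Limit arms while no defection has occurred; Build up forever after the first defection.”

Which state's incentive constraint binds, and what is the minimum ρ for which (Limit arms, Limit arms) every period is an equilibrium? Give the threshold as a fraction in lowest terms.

Ostria; ρ ≥ 15/23

For Ostria: deviation gain 28−13 = 15, per-period punishment loss 13−5 = 8. IC gives ρ ≥ 15/23.
For Thalor: gain 13, loss 7 per period, so ρ ≥ 13/20.
The tighter constraint is Ostria's, so cooperation needs ρ ≥ 15/23.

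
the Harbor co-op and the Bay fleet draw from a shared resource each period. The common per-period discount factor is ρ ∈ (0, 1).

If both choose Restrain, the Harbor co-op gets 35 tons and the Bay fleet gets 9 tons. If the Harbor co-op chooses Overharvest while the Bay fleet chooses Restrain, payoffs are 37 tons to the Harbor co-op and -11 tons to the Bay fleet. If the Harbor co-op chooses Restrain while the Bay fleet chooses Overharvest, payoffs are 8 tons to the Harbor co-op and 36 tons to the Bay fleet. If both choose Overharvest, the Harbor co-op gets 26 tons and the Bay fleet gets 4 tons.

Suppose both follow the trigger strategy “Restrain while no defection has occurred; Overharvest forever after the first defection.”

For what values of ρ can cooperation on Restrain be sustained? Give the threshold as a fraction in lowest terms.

the Harbor co-op's threshold: (37−35)/(37−26) = 2/11.
the Bay fleet's threshold: (36−9)/(36−4) = 27/32.
2/11 < 27/32, so the Bay fleet binds and ρ* = 27/32.

27/32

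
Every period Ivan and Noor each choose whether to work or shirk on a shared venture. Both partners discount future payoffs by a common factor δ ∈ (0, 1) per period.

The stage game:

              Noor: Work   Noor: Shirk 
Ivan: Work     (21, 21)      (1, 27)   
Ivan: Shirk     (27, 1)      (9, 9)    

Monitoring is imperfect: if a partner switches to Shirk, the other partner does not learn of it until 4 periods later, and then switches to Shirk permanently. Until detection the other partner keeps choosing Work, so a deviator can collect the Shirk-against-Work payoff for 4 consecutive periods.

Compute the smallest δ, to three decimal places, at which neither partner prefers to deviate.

0.760

The best deviation is to choose Shirk for all 4 undetected periods, earning 27 each, then 9 forever once detected.
Deviation value: 27(1−δ^4)/(1−δ) + 9δ^4/(1−δ); cooperation value: 21/(1−δ).
IC: 21 ≥ 27(1−δ^4) + 9δ^4 = 27 − 18δ^4.
So δ^4 ≥ 6/18 = 1/3, giving δ ≥ (1/3)^(1/4) ≈ 0.760.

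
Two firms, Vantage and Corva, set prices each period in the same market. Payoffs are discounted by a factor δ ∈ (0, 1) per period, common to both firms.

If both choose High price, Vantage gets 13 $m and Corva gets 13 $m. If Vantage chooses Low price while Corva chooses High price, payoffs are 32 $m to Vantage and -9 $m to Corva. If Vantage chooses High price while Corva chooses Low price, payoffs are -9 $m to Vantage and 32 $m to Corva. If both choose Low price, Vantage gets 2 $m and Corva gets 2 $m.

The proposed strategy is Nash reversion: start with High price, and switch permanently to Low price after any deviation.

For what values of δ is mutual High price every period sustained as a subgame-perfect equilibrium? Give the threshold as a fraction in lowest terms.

One-period gain from deviating is 32 − 13 = 19. The loss is 13 − 2 = 11 in every subsequent period, with present value 11·δ/(1−δ).
Deviation is unprofitable when 11·δ/(1−δ) ≥ 19, i.e. δ/(1−δ) ≥ 19/11.
Equivalently δ ≥ 19/(19+11) = 19/30.

19/30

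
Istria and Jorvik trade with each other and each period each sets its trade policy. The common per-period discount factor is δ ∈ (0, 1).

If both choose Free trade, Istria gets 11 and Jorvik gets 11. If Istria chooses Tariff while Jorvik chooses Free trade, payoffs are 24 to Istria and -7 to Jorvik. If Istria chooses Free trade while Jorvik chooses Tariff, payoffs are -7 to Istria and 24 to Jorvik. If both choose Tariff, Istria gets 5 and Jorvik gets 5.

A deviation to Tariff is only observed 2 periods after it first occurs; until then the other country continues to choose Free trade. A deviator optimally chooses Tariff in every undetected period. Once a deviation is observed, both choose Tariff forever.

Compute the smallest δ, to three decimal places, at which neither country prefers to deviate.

A deviator earns 24 for 2 periods, then 5 forever; cooperating earns 11 forever. Multiplying the IC by (1−δ):
11 ≥ 24(1−δ^2) + 5δ^2, so 19·δ^2 ≥ 13 and δ^2 ≥ 13/19.
δ ≥ (13/19)^(1/2) ≈ 0.827.

0.827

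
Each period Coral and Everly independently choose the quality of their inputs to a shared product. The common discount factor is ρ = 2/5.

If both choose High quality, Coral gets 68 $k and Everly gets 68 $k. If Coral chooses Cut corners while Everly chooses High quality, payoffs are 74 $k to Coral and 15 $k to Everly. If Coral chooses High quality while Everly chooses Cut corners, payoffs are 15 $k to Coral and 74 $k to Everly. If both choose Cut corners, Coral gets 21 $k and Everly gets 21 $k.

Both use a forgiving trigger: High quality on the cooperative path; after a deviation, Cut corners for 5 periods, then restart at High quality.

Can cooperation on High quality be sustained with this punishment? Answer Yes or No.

A one-shot deviation gives 74 now, then 21 for 5 periods, then back to 68.
Gain from deviating: (74−68) today; loss: (68−21) in each of the next 5 periods.
No-deviation condition: (68−21)(ρ+…+ρ^5) ≥ 74−68, i.e. ρ+…+ρ^5 ≥ 6/47.
At ρ = 2/5: ρ+…+ρ^5 = 0.6598 ≥ 0.1277.
So cooperation is sustainable.

Yes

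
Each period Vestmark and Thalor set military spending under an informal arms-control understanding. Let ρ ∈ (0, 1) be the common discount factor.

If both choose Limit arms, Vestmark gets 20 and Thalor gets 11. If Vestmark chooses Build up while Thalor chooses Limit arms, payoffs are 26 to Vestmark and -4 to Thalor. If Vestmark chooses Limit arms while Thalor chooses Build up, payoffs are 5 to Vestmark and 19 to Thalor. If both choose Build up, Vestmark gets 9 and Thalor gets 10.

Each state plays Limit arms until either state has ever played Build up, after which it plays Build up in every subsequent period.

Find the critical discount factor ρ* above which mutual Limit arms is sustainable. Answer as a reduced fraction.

8/9

Vestmark: cooperation gives 20 each period; deviation gives 26 once then 9 forever.
  20/(1−ρ) ≥ 26 + 9ρ/(1−ρ) ⇒ ρ ≥ 6/17.
Thalor: cooperation gives 11 each period; deviation gives 19 once then 10 forever.
  ρ ≥ 8/9.
Both must hold, so the binding constraint is Thalor's: ρ ≥ 8/9.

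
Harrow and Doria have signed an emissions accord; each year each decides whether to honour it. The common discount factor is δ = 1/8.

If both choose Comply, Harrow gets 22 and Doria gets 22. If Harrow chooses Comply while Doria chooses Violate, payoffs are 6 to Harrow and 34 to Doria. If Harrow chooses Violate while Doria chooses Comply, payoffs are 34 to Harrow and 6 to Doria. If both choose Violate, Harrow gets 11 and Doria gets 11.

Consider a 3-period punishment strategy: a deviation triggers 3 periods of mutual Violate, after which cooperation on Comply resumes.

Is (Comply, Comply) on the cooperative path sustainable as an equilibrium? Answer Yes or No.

A one-shot deviation gives 34 now, then 11 for 3 periods, then back to 22.
Gain from deviating: (34−22) today; loss: (22−11) in each of the next 3 periods.
No-deviation condition: (22−11)(δ+…+δ^3) ≥ 34−22, i.e. δ+…+δ^3 ≥ 12/11.
At δ = 1/8: δ+…+δ^3 = 0.1426 < 1.0909.
So cooperation is not sustainable.

No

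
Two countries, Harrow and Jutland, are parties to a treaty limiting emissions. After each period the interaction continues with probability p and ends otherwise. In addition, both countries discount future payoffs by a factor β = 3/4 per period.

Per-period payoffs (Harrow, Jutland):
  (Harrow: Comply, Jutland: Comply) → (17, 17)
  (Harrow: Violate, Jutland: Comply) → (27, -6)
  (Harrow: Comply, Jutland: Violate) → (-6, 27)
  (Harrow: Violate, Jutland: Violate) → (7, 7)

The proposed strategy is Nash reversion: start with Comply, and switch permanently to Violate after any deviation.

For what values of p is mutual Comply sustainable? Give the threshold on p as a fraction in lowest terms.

Expected continuation weight on next period's payoff is β·p = 3/4·p, which plays the role of the discount factor.
Cooperation requires 3/4·p ≥ (27−17)/(27−7) = 1/2, hence p ≥ 2/3.

2/3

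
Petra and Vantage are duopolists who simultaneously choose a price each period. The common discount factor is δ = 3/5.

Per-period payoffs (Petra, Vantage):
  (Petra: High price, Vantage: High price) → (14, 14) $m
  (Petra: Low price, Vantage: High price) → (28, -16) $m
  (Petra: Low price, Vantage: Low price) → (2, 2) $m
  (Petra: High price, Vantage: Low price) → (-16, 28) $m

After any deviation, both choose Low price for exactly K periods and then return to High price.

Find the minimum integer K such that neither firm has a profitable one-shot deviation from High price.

3

No profitable deviation requires (14−2)(δ+…+δ^K) ≥ 28−14, i.e. δ+…+δ^K ≥ 7/6 ≈ 1.1667.
With δ = 3/5, the partial sums are K=1: 0.6000, K=2: 0.9600, K=3: 1.1760.
K = 3 is the first length at which the sum reaches 1.1667.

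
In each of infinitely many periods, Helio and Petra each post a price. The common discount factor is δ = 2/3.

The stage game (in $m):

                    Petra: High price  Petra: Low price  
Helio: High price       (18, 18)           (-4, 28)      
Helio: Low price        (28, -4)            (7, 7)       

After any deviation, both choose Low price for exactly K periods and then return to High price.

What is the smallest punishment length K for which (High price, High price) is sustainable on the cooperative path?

2

No profitable deviation requires (18−7)(δ+…+δ^K) ≥ 28−18, i.e. δ+…+δ^K ≥ 10/11 ≈ 0.9091.
With δ = 2/3, the partial sums are K=1: 0.6667, K=2: 1.1111.
K = 2 is the first length at which the sum reaches 0.9091.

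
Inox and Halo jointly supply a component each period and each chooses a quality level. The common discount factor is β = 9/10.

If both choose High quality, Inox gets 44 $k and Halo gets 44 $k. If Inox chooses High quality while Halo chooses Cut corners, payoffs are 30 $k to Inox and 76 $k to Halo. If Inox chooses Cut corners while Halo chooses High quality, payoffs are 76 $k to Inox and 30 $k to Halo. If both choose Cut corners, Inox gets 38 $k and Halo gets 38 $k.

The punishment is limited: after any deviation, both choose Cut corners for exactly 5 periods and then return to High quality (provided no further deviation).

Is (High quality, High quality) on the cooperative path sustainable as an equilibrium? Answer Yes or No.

IC: β+…+β^5 ≥ (76−44)/(44−38) = 16/3.
At β = 9/10: partial sum = 3.6856 < 5.3333. Cooperation not sustainable.

No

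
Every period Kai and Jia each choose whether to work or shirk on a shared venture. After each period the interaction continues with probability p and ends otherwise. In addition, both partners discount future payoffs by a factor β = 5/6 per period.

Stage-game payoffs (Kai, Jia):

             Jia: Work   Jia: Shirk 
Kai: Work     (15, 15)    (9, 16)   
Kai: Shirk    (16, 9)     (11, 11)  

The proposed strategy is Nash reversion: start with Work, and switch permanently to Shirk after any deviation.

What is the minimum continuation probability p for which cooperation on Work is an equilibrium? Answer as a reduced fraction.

With continuation probability p and discount β, the effective per-period discount factor is βp.
Grim-trigger IC: βp ≥ (16−15)/(16−11) = 1/5.
So p ≥ (1/5)/(5/6) = 6/25.

6/25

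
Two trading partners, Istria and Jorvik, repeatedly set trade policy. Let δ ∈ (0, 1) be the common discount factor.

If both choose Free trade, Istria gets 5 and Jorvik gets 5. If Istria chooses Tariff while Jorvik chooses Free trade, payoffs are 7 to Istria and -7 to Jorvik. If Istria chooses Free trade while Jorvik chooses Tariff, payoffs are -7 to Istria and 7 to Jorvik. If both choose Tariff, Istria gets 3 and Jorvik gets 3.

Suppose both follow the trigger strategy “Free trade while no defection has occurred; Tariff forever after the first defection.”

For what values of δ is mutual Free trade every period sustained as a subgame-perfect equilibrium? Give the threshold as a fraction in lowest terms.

5/(1−δ) ≥ 7 + 3δ/(1−δ)
5 ≥ 7 − 4δ
δ ≥ 2/4 = 1/2.

1/2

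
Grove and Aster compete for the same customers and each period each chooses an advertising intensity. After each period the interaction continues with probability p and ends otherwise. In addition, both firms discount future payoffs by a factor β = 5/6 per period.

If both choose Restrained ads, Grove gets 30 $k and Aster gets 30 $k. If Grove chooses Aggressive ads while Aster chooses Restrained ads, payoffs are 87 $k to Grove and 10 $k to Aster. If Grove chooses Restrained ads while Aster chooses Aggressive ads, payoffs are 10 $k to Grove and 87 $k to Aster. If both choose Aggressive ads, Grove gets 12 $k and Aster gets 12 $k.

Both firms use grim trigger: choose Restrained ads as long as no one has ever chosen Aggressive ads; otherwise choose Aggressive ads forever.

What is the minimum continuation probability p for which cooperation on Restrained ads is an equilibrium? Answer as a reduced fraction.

114/125

Expected continuation weight on next period's payoff is β·p = 5/6·p, which plays the role of the discount factor.
Cooperation requires 5/6·p ≥ (87−30)/(87−12) = 19/25, hence p ≥ 114/125.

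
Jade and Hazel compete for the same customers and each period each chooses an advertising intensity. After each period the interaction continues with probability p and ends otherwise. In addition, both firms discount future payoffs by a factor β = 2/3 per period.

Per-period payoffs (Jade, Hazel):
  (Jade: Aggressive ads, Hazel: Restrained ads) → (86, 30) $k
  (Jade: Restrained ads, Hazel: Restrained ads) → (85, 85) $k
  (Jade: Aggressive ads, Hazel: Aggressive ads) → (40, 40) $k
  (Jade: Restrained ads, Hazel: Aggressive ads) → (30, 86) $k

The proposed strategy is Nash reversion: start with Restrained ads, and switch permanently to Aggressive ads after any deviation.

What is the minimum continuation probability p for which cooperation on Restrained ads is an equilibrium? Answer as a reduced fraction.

Expected continuation weight on next period's payoff is β·p = 2/3·p, which plays the role of the discount factor.
Cooperation requires 2/3·p ≥ (86−85)/(86−40) = 1/46, hence p ≥ 3/92.

3/92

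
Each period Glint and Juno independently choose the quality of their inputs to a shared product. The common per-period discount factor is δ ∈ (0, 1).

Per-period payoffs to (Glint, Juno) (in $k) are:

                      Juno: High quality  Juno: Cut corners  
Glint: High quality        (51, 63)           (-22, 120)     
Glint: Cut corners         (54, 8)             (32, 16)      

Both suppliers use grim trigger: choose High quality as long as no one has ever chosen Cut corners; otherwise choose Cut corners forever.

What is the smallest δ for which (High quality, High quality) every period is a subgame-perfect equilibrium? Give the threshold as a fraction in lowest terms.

57/104

Glint's threshold: (54−51)/(54−32) = 3/22.
Juno's threshold: (120−63)/(120−16) = 57/104.
3/22 < 57/104, so Juno binds and δ* = 57/104.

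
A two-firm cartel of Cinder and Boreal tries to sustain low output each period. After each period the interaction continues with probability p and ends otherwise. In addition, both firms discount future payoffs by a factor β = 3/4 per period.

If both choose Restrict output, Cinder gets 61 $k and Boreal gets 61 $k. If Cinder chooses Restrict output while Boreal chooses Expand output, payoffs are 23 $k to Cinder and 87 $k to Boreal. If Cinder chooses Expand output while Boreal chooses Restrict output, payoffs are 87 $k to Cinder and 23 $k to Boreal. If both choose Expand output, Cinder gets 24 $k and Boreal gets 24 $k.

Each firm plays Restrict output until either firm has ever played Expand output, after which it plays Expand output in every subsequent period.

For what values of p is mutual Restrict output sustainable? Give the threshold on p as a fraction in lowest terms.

Expected continuation weight on next period's payoff is β·p = 3/4·p, which plays the role of the discount factor.
Cooperation requires 3/4·p ≥ (87−61)/(87−24) = 26/63, hence p ≥ 104/189.

104/189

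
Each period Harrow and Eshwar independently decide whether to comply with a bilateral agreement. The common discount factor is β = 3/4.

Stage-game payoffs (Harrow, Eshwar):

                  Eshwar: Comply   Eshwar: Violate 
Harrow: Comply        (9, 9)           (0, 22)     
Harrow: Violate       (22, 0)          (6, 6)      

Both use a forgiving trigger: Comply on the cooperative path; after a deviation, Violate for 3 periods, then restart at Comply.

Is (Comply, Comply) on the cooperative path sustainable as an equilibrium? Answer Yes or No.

IC: β+…+β^3 ≥ (22−9)/(9−6) = 13/3.
At β = 3/4: partial sum = 1.7344 < 4.3333. Cooperation not sustainable.

No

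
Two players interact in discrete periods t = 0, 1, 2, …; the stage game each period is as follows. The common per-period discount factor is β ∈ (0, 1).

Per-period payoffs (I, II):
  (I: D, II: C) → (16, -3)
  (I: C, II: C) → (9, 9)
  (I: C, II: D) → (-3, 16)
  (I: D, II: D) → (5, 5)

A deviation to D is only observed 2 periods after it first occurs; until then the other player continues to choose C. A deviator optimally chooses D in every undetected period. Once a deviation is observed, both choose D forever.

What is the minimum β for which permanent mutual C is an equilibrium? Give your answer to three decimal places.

Deviating for the 2 undetected periods gains 16−9 = 7 per period over cooperation, then loses 9−5 = 4 per period forever once punishment starts.
Gain: 7(1 + β + … + β^1); loss: 4·β^2/(1−β).
No profitable deviation ⇔ 7(1−β^2) ≤ 4·β^2, i.e. β^2 ≥ 7/(7+4) = 7/11.
Hence β ≥ (7/11)^(1/2) ≈ 0.798.

0.798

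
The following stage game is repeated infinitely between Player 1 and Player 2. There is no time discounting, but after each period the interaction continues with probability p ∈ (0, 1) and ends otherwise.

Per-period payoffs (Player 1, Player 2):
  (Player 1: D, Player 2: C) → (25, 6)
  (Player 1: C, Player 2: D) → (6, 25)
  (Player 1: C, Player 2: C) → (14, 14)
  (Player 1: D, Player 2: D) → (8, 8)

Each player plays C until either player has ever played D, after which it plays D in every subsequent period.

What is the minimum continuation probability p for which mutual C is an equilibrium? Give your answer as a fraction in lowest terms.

Expected cooperation value is 14 + p·14 + p²·14 + … = 14/(1−p); deviation gives 25 + p·8/(1−p).
14 ≥ 25(1−p) + 8p ⇒ 17p ≥ 11 ⇒ p ≥ 11/17.

11/17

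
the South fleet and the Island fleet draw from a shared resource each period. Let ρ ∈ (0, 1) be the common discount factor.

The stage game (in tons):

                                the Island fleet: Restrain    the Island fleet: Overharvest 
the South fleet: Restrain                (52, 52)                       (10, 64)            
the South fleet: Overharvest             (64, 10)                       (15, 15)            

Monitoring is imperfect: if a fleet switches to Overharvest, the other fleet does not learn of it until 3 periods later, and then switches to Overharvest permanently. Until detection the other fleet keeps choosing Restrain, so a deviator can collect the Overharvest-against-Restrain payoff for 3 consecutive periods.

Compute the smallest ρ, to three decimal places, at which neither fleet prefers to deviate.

The best deviation is to choose Overharvest for all 3 undetected periods, earning 64 each, then 15 forever once detected.
Deviation value: 64(1−ρ^3)/(1−ρ) + 15ρ^3/(1−ρ); cooperation value: 52/(1−ρ).
IC: 52 ≥ 64(1−ρ^3) + 15ρ^3 = 64 − 49ρ^3.
So ρ^3 ≥ 12/49, giving ρ ≥ (12/49)^(1/3) ≈ 0.626.

0.626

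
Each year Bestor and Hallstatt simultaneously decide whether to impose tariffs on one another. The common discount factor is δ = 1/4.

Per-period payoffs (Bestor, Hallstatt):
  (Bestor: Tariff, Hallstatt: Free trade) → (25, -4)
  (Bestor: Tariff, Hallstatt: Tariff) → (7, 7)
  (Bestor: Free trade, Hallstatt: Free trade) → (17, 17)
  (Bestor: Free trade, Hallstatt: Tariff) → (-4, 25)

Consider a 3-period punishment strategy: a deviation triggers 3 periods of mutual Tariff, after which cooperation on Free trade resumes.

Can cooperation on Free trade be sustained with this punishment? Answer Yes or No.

IC: δ+…+δ^3 ≥ (25−17)/(17−7) = 4/5.
At δ = 1/4: partial sum = 0.3281 < 0.8000. Cooperation not sustainable.

No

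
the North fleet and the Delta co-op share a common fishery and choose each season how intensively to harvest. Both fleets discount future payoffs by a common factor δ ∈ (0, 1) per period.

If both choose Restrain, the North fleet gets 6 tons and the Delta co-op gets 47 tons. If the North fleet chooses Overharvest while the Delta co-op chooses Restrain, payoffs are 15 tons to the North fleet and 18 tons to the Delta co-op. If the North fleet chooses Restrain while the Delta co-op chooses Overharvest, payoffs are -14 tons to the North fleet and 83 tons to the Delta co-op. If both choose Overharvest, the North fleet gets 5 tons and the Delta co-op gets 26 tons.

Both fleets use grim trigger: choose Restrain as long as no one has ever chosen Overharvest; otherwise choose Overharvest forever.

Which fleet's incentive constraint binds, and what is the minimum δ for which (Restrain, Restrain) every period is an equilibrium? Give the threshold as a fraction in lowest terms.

the North fleet's threshold: (15−6)/(15−5) = 9/10.
the Delta co-op's threshold: (83−47)/(83−26) = 12/19.
9/10 > 12/19, so the North fleet binds and δ* = 9/10.

the North fleet; δ ≥ 9/10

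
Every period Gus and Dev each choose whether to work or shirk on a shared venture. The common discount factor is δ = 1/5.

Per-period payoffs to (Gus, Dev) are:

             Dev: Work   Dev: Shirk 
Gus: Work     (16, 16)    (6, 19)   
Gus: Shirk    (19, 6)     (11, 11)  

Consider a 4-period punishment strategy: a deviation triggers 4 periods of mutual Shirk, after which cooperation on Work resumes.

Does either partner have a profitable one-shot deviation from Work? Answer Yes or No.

Yes

A one-shot deviation gives 19 now, then 11 for 4 periods, then back to 16.
Gain from deviating: (19−16) today; loss: (16−11) in each of the next 4 periods.
No-deviation condition: (16−11)(δ+…+δ^4) ≥ 19−16, i.e. δ+…+δ^4 ≥ 3/5.
At δ = 1/5: δ+…+δ^4 = 0.2496 < 0.6000.
So cooperation is not sustainable.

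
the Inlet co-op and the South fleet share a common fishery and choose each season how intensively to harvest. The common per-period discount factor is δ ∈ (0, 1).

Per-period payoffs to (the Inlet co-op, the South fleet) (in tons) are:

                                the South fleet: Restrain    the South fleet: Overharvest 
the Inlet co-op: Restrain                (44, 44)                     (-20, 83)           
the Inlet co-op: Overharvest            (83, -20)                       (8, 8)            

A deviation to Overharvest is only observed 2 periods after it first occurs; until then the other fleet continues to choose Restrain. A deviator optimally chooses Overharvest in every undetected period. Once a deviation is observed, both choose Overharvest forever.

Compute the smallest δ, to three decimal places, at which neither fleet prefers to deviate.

Deviating for the 2 undetected periods gains 83−44 = 39 per period over cooperation, then loses 44−8 = 36 per period forever once punishment starts.
Gain: 39(1 + δ + … + δ^1); loss: 36·δ^2/(1−δ).
No profitable deviation ⇔ 39(1−δ^2) ≤ 36·δ^2, i.e. δ^2 ≥ 39/(39+36) = 13/25.
Hence δ ≥ (13/25)^(1/2) ≈ 0.721.

0.721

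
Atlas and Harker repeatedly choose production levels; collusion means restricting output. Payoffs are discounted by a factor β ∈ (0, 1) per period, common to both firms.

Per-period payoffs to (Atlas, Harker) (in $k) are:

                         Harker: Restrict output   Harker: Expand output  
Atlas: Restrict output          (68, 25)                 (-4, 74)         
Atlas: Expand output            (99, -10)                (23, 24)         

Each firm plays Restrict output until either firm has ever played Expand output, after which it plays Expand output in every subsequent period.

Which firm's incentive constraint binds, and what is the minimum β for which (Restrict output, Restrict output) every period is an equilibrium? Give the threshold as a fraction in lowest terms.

Atlas's threshold: (99−68)/(99−23) = 31/76.
Harker's threshold: (74−25)/(74−24) = 49/50.
31/76 < 49/50, so Harker binds and β* = 49/50.

Harker; β ≥ 49/50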